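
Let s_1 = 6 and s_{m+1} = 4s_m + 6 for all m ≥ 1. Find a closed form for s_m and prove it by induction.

Claim: s_m = 2·4^m − 2.

Base case: s_1 = 6, and 2·4^1 − 2 = 8 − 2 = 6.
Assume s_k = 2·4^k − 2 for some k ≥ 1.
Then s_{k+1} = 4s_k + 6 = 4·(2·4^k − 2) + 6 = 8·4^k − 8 + 6 = 2·4^{k+1} − 2.
This completes the inductive step, so s_m = 2·4^m − 2 for all m ≥ 1.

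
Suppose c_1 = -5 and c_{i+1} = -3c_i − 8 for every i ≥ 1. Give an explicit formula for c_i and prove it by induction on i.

Claim: c_i = (-3)^i − 2.

Base case: c_1 = -5, and (-3)^1 − 2 = -3 − 2 = -5.
Assume c_m = (-3)^m − 2 for some m ≥ 1.
Then c_{m+1} = -3c_m − 8 = -3·((-3)^m − 2) − 8 = -3·(-3)^m + 6 − 8 = (-3)^{m+1} − 2.
This completes the inductive step, so c_i = (-3)^i − 2 for all i ≥ 1.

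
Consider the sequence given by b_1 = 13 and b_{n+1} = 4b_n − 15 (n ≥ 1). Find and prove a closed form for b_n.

Claim: b_n = 2·4^n + 5.

Base case: b_1 = 13, and 2·4^1 + 5 = 8 + 5 = 13.
Assume b_m = 2·4^m + 5 for some m ≥ 1.
Then b_{m+1} = 4b_m − 15 = 4·(2·4^m + 5) − 15 = 8·4^m + 20 − 15 = 2·4^{m+1} + 5.
So the formula holds for m+1, and by induction b_n = 2·4^n + 5 for all n ≥ 1.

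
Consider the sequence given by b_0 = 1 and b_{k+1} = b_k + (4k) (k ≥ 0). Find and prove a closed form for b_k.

Claim: b_k = 2k^2 − 2k + 1.

Base case: b_0 = 1, and 2·0^2 − 2·0 + 1 = 1.
Assume b_r = 2r^2 − 2r + 1.
Then b_{r+1} = b_r + (4r) = (2r^2 − 2r + 1) + (4r) = 2r^2 + 2r + 1,
and 2·(r+1)^2 − 2·(r+1) + 1 = 2r^2 + 2r + 1.
This completes the inductive step, so b_k = 2k^2 − 2k + 1 for all k ≥ 0.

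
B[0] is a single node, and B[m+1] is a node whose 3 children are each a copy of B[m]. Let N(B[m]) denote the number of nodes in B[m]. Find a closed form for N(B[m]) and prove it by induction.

Claim: N(B[m]) = (3^{m+1} − 1)/2.

Base case: N(B[0]) = 1, and (3^{0+1} − 1)/2 = 1.
Assume N(B[j]) = (3^{j+1} − 1)/2.
Then N(B[j+1]) = 1 + 3N(B[j]) = 1 + 3·(3^{j+1} − 1)/2 = 1 + (3^{j+2} − 3)/2 = (2 + 3^{j+2} − 3)/2 = (3^{j+2} − 1)/2.
This completes the inductive step, so N(B[m]) = (3^{m+1} − 1)/2 for all m ≥ 0.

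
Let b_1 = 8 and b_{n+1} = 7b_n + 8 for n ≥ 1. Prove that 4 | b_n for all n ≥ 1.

Base case: b_1 = 8 = 4·2, so 4 | b_1.
Assume 4 | b_k, so b_k = 4t for some integer t.
Then b_{k+1} = 7b_k + 8 = 7·(4t) + 8 = 4(7t + 2), so 4 | b_{k+1}.
This completes the inductive step, so 4 | b_n for all n ≥ 1.

4 | b_n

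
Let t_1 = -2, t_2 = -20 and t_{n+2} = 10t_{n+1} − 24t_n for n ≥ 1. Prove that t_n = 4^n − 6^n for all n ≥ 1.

Base cases: t_1 = -2 and 4^1 − 6^1 = -2; t_2 = -20 and 4^2 − 6^2 = -20.
Assume t_j = 4^j − 6^j for all 1 ≤ j ≤ m, where m ≥ 2.
Then t_{m+1} = 10t_m − 24t_{m−1} = 10·(4^m − 6^m) − 24·(4^{m−1} − 6^{m−1}) = (10·4 − 24)4^{m−1} − (10·6 − 24)6^{m−1} = 16·4^{m−1} − 36·6^{m−1} = 4^{m+1} − 6^{m+1}.
So the formula holds for m+1, and by strong induction t_n = 4^n − 6^n for all n ≥ 1.

t_n = 4^n − 6^n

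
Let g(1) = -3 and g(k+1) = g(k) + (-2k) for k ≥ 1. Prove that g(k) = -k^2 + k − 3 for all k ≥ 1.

Base case: g(1) = -3, and -1^2 + 1 − 3 = -3.
Assume g(r) = -r^2 + r − 3.
Then g(r+1) = g(r) + (-2r) = (-r^2 + r − 3) + (-2r) = -r^2 − r − 3,
and -(r+1)^2 + (r+1) − 3 = -r^2 − r − 3.
Hence g(k) = -k^2 + k − 3 for every k ≥ 1, by induction.

g(k) = -k^2 + k − 3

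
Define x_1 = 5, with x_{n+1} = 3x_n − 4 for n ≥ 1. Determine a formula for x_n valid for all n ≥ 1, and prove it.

Claim: x_n = 3^n + 2.

Base case: x_1 = 5, and 3^1 + 2 = 3 + 2 = 5.
Assume x_k = 3^k + 2 for some k ≥ 1.
Then x_{k+1} = 3x_k − 4 = 3·(3^k + 2) − 4 = 3^{k+1} + 6 − 4 = 3^{k+1} + 2.
So the formula holds for k+1, and by induction x_n = 3^n + 2 for all n ≥ 1.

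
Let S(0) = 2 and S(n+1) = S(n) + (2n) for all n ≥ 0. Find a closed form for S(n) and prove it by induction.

Claim: S(n) = n^2 − n + 2.

Base case: S(0) = 2, and 0^2 − 0 + 2 = 2.
Assume S(j) = j^2 − j + 2.
Then S(j+1) = S(j) + (2j) = (j^2 − j + 2) + (2j) = j^2 + j + 2,
and (j+1)^2 − (j+1) + 2 = j^2 + j + 2.
This completes the inductive step, so S(n) = n^2 − n + 2 for all n ≥ 0.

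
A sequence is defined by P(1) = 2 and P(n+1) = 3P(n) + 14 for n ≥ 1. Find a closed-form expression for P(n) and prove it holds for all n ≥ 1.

Claim: P(n) = 3^{n+1} − 7.

Base case: P(1) = 2, and 3^{1+1} − 7 = 9 − 7 = 2.
Assume P(k) = 3^{k+1} − 7 for some k ≥ 1.
Then P(k+1) = 3P(k) + 14 = 3·(3^{k+1} − 7) + 14 = 3^{k+2} − 21 + 14 = 3^{k+2} − 7.
This completes the inductive step, so P(n) = 3^{n+1} − 7 for all n ≥ 1.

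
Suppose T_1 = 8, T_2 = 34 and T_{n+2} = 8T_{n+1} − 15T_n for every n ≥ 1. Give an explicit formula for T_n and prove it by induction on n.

Claim: T_n = 3^n + 5^n.

Base cases: T_1 = 8 and 3^1 + 5^1 = 8; T_2 = 34 and 3^2 + 5^2 = 34.
Assume T_j = 3^j + 5^j for all 1 ≤ j ≤ r, where r ≥ 2.
Then T_{r+1} = 8T_r − 15T_{r−1} = 8·(3^r + 5^r) − 15·(3^{r−1} + 5^{r−1}) = (8·3 − 15)3^{r−1} + (8·5 − 15)5^{r−1} = 9·3^{r−1} + 25·5^{r−1} = 3^{r+1} + 5^{r+1}.
Hence T_n = 3^n + 5^n for every n ≥ 1, by strong induction.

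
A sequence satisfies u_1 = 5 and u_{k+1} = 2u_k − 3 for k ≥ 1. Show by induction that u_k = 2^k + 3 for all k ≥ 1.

Base case: u_1 = 5, and 2^1 + 3 = 2 + 3 = 5.
Assume u_m = 2^m + 3 for some m ≥ 1.
Then u_{m+1} = 2u_m − 3 = 2·(2^m + 3) − 3 = 2^{m+1} + 6 − 3 = 2^{m+1} + 3.
So the formula holds for m+1, and by induction u_k = 2^k + 3 for all k ≥ 1.

u_k = 2^k + 3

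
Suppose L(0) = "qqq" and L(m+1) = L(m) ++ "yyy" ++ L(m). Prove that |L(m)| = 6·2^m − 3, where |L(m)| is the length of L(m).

Base case: |L(0)| = 3, and 6·2^0 − 3 = 3.
Assume |L(j)| = 6·2^j − 3.
Then |L(j+1)| = |L(j)| + 3 + |L(j)| = 2|L(j)| + 3 = 2(6·2^j − 3) + 3 = 6·2^{j+1} − 6 + 3 = 6·2^{j+1} − 3.
So the formula holds for j+1, and by induction |L(m)| = 6·2^m − 3 for all m ≥ 0.

|L(m)| = 6·2^m − 3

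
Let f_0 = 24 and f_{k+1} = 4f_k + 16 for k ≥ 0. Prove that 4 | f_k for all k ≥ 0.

Base case: f_0 = 24 = 4·6, so 4 | f_0.
Assume 4 | f_j, so f_j = 4t for some integer t.
Then f_{j+1} = 4f_j + 16 = 4·(4t) + 16 = 4(4t + 4), so 4 | f_{j+1}.
Hence 4 | f_k for every k ≥ 0, by induction.

4 | f_k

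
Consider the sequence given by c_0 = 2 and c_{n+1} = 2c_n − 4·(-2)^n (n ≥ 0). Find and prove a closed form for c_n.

Claim: c_n = 2^n + (-2)^n.

Base case: c_0 = 2, and 2^0 + (-2)^0 = 1 + 1 = 2.
Assume c_m = 2^m + (-2)^m for some m ≥ 0.
Then c_{m+1} = 2c_m − 4·(-2)^m = 2·(2^m + (-2)^m) − 4·(-2)^m = 2^{m+1} + 2·(-2)^m − 4·(-2)^m = 2^{m+1} − 2·(-2)^m = 2^{m+1} + (-2)^{m+1}.
So the formula holds for m+1, and by induction c_n = 2^n + (-2)^n for all n ≥ 0.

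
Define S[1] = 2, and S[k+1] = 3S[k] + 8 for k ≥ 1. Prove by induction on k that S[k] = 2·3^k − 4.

Base case: S[1] = 2, and 2·3^1 − 4 = 6 − 4 = 2.
Assume S[j] = 2·3^j − 4 for some j ≥ 1.
Then S[j+1] = 3S[j] + 8 = 3·(2·3^j − 4) + 8 = 6·3^j − 12 + 8 = 2·3^{j+1} − 4.
So the formula holds for j+1, and by induction S[k] = 2·3^k − 4 for all k ≥ 1.

S[k] = 2·3^k − 4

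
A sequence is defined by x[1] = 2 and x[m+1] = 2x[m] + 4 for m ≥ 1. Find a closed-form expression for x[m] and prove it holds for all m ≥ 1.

Claim: x[m] = 3·2^m − 4.

Base case: x[1] = 2, and 3·2^1 − 4 = 6 − 4 = 2.
Assume x[k] = 3·2^k − 4 for some k ≥ 1.
Then x[k+1] = 2x[k] + 4 = 2·(3·2^k − 4) + 4 = 6·2^k − 8 + 4 = 3·2^{k+1} − 4.
This completes the inductive step, so x[m] = 3·2^m − 4 for all m ≥ 1.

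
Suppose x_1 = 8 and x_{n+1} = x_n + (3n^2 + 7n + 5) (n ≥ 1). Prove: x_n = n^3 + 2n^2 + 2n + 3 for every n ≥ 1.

Base case: x_1 = 8, and 1^3 + 2·1^2 + 2·1 + 3 = 8.
Assume x_k = k^3 + 2k^2 + 2k + 3.
Then x_{k+1} = x_k + (3k^2 + 7k + 5) = (k^3 + 2k^2 + 2k + 3) + (3k^2 + 7k + 5) = k^3 + 5k^2 + 9k + 8,
and (k+1)^3 + 2·(k+1)^2 + 2·(k+1) + 3 = k^3 + 5k^2 + 9k + 8.
This completes the inductive step, so x_n = n^3 + 2n^2 + 2n + 3 for all n ≥ 1.

x_n = n^3 + 2n^2 + 2n + 3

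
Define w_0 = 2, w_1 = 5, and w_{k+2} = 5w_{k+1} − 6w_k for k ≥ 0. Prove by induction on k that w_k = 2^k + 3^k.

Base cases: w_0 = 2 and 2^0 + 3^0 = 2; w_1 = 5 and 2^1 + 3^1 = 5.
Assume w_j = 2^j + 3^j for all 0 ≤ j ≤ m, where m ≥ 1.
Then w_{m+1} = 5w_m − 6w_{m−1} = 5·(2^m + 3^m) − 6·(2^{m−1} + 3^{m−1}) = (5·2 − 6)2^{m−1} + (5·3 − 6)3^{m−1} = 4·2^{m−1} + 9·3^{m−1} = 2^{m+1} + 3^{m+1}.
This completes the inductive step, so w_k = 2^k + 3^k for all k ≥ 0.

w_k = 2^k + 3^k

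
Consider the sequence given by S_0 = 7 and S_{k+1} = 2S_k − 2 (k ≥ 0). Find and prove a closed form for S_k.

Claim: S_k = 5·2^k + 2.

Base case: S_0 = 7, and 5·2^0 + 2 = 5 + 2 = 7.
Assume S_j = 5·2^j + 2 for some j ≥ 0.
Then S_{j+1} = 2S_j − 2 = 2·(5·2^j + 2) − 2 = 10·2^j + 4 − 2 = 5·2^{j+1} + 2.
So the formula holds for j+1, and by induction S_k = 5·2^k + 2 for all k ≥ 0.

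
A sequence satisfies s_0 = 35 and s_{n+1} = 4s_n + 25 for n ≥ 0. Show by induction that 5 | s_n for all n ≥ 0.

Base case: s_0 = 35 = 5·7, so 5 | s_0.
Assume 5 | s_m, so s_m = 5t for some integer t.
Then s_{m+1} = 4s_m + 25 = 4·(5t) + 25 = 5(4t + 5), so 5 | s_{m+1}.
By induction, 5 | s_n for all n ≥ 0.

5 | s_n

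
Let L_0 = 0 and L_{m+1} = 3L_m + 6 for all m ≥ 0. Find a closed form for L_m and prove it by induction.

Claim: L_m = 3^{m+1} − 3.

Base case: L_0 = 0, and 3^{0+1} − 3 = 3 − 3 = 0.
Assume L_j = 3^{j+1} − 3 for some j ≥ 0.
Then L_{j+1} = 3L_j + 6 = 3·(3^{j+1} − 3) + 6 = 3^{j+2} − 9 + 6 = 3^{j+2} − 3.
So the formula holds for j+1, and by induction L_m = 3^{m+1} − 3 for all m ≥ 0.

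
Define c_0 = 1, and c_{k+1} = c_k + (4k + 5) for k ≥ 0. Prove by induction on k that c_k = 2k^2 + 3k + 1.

Base case: c_0 = 1, and 2·0^2 + 3·0 + 1 = 1.
Assume c_j = 2j^2 + 3j + 1.
Then c_{j+1} = c_j + (4j + 5) = (2j^2 + 3j + 1) + (4j + 5) = 2j^2 + 7j + 6,
and 2·(j+1)^2 + 3·(j+1) + 1 = 2j^2 + 7j + 6.
Hence c_k = 2k^2 + 3k + 1 for every k ≥ 0, by induction.

c_k = 2k^2 + 3k + 1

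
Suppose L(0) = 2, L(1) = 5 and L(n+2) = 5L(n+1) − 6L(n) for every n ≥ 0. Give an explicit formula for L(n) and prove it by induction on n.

Claim: L(n) = 2^n + 3^n.

Base cases: L(0) = 2 and 2^0 + 3^0 = 2; L(1) = 5 and 2^1 + 3^1 = 5.
Assume L(j) = 2^j + 3^j for all 0 ≤ j ≤ k, where k ≥ 1.
Then L(k+1) = 5L(k) − 6L(k−1) = 5·(2^k + 3^k) − 6·(2^{k−1} + 3^{k−1}) = (5·2 − 6)2^{k−1} + (5·3 − 6)3^{k−1} = 4·2^{k−1} + 9·3^{k−1} = 2^{k+1} + 3^{k+1}.
By strong induction, L(n) = 2^n + 3^n for all n ≥ 0.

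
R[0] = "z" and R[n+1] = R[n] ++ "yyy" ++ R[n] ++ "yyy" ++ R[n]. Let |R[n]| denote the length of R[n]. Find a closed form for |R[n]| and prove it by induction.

Claim: |R[n]| = 4·3^n − 3.

Base case: |R[0]| = 1, and 4·3^0 − 3 = 1.
Assume |R[j]| = 4·3^j − 3.
Then |R[j+1]| = 3|R[j]| + 6 = 3(4·3^j − 3) + 6 = 4·3^{j+1} − 9 + 6 = 4·3^{j+1} − 3.
Hence |R[n]| = 4·3^n − 3 for every n ≥ 0, by induction.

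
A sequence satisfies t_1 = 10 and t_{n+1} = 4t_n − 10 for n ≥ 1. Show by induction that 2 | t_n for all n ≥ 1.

Base case: t_1 = 10 = 2·5, so 2 | t_1.
Assume 2 | t_j, so t_j = 2s for some integer s.
Then t_{j+1} = 4t_j − 10 = 4·(2s) − 10 = 2(4s − 5), so 2 | t_{j+1}.
So the property holds for j+1, and by induction 2 | t_n for all n ≥ 1.

2 | t_n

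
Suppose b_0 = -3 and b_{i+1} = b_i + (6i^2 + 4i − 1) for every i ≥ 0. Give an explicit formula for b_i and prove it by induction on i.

Claim: b_i = 2i^3 − i^2 − 2i − 3.

Base case: b_0 = -3, and 2·0^3 − 0^2 − 2·0 − 3 = -3.
Assume b_k = 2k^3 − k^2 − 2k − 3.
Then b_{k+1} = b_k + (6k^2 + 4k − 1) = (2k^3 − k^2 − 2k − 3) + (6k^2 + 4k − 1) = 2k^3 + 5k^2 + 2k − 4,
and 2·(k+1)^3 − (k+1)^2 − 2·(k+1) − 3 = 2k^3 + 5k^2 + 2k − 4.
By induction, b_i = 2i^3 − i^2 − 2i − 3 for all i ≥ 0.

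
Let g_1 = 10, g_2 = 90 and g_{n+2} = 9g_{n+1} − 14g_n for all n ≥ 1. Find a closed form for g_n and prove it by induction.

Claim: g_n = 2·7^n − 2·2^n.

Base cases: g_1 = 10 and 2·7^1 − 2·2^1 = 10; g_2 = 90 and 2·7^2 − 2·2^2 = 90.
Assume g_j = 2·7^j − 2·2^j for all 1 ≤ j ≤ m, where m ≥ 2.
Then g_{m+1} = 9g_m − 14g_{m−1} = 9·(2·7^m − 2·2^m) − 14·(2·7^{m−1} − 2·2^{m−1}) = 2·(9·7 − 14)7^{m−1} − 2·(9·2 − 14)2^{m−1} = 98·7^{m−1} − 8·2^{m−1} = 2·7^{m+1} − 2·2^{m+1}.
Hence g_n = 2·7^n − 2·2^n for every n ≥ 1, by strong induction.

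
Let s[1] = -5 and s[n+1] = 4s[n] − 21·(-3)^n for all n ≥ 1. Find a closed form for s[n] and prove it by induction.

Claim: s[n] = 4^n + 3·(-3)^n.

Base case: s[1] = -5, and 4^1 + 3·(-3)^1 = 4 − 9 = -5.
Assume s[k] = 4^k + 3·(-3)^k for some k ≥ 1.
Then s[k+1] = 4s[k] − 21·(-3)^k = 4·(4^k + 3·(-3)^k) − 21·(-3)^k = 4^{k+1} + 12·(-3)^k − 21·(-3)^k = 4^{k+1} − 9·(-3)^k = 4^{k+1} + 3·(-3)^{k+1}.
By induction, s[n] = 4^n + 3·(-3)^n for all n ≥ 1.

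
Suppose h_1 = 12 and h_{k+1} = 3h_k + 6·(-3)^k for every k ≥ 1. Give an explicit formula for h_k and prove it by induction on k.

Claim: h_k = 3·3^k − (-3)^k.

Base case: h_1 = 12, and 3·3^1 − (-3)^1 = 9 + 3 = 12.
Assume h_m = 3·3^m − (-3)^m for some m ≥ 1.
Then h_{m+1} = 3h_m + 6·(-3)^m = 3·(3·3^m − (-3)^m) + 6·(-3)^m = 3·3^{m+1} − 3·(-3)^m + 6·(-3)^m = 3·3^{m+1} + 3·(-3)^m = 3·3^{m+1} − (-3)^{m+1}.
This completes the inductive step, so h_k = 3·3^k − (-3)^k for all k ≥ 1.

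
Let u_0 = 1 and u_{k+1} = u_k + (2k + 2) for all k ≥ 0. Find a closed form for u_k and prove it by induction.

Claim: u_k = k^2 + k + 1.

Base case: u_0 = 1, and 0^2 + 0 + 1 = 1.
Assume u_j = j^2 + j + 1.
Then u_{j+1} = u_j + (2j + 2) = (j^2 + j + 1) + (2j + 2) = j^2 + 3j + 3,
and (j+1)^2 + (j+1) + 1 = j^2 + 3j + 3.
By induction, u_k = k^2 + k + 1 for all k ≥ 0.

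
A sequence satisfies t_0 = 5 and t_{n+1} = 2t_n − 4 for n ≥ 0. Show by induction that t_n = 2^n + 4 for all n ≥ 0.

Base case: t_0 = 5, and 2^0 + 4 = 1 + 4 = 5.
Assume t_m = 2^m + 4 for some m ≥ 0.
Then t_{m+1} = 2t_m − 4 = 2·(2^m + 4) − 4 = 2^{m+1} + 8 − 4 = 2^{m+1} + 4.
So the formula holds for m+1, and by induction t_n = 2^n + 4 for all n ≥ 0.

t_n = 2^n + 4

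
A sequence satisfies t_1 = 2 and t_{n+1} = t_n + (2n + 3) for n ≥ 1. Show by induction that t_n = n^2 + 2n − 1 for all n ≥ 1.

Base case: t_1 = 2, and 1^2 + 2·1 − 1 = 2.
Assume t_r = r^2 + 2r − 1.
Then t_{r+1} = t_r + (2r + 3) = (r^2 + 2r − 1) + (2r + 3) = r^2 + 4r + 2,
and (r+1)^2 + 2·(r+1) − 1 = r^2 + 4r + 2.
Hence t_n = n^2 + 2n − 1 for every n ≥ 1, by induction.

t_n = n^2 + 2n − 1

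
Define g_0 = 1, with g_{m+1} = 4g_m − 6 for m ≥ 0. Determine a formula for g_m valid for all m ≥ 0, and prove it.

Claim: g_m = -4^m + 2.

Base case: g_0 = 1, and -4^0 + 2 = -1 + 2 = 1.
Assume g_r = -4^r + 2 for some r ≥ 0.
Then g_{r+1} = 4g_r − 6 = 4·(-4^r + 2) − 6 = -4^{r+1} + 8 − 6 = -4^{r+1} + 2.
Hence g_m = -4^m + 2 for every m ≥ 0, by induction.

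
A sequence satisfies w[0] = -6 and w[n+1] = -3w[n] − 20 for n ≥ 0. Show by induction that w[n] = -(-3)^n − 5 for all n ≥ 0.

Base case: w[0] = -6, and -(-3)^0 − 5 = -1 − 5 = -6.
Assume w[r] = -(-3)^r − 5 for some r ≥ 0.
Then w[r+1] = -3w[r] − 20 = -3·(-(-3)^r − 5) − 20 = 3·(-3)^r + 15 − 20 = -(-3)^{r+1} − 5.
So the formula holds for r+1, and by induction w[n] = -(-3)^n − 5 for all n ≥ 0.

w[n] = -(-3)^n − 5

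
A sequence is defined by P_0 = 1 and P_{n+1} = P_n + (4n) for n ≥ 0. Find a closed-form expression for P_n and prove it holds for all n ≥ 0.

Claim: P_n = 2n^2 − 2n + 1.

Base case: P_0 = 1, and 2·0^2 − 2·0 + 1 = 1.
Assume P_k = 2k^2 − 2k + 1.
Then P_{k+1} = P_k + (4k) = (2k^2 − 2k + 1) + (4k) = 2k^2 + 2k + 1,
and 2·(k+1)^2 − 2·(k+1) + 1 = 2k^2 + 2k + 1.
Hence P_n = 2n^2 − 2n + 1 for every n ≥ 0, by induction.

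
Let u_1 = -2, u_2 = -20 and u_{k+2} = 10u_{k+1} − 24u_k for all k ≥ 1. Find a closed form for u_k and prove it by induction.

Claim: u_k = 4^k − 6^k.

Base cases: u_1 = -2 and 4^1 − 6^1 = -2; u_2 = -20 and 4^2 − 6^2 = -20.
Assume u_j = 4^j − 6^j for all 1 ≤ j ≤ r, where r ≥ 2.
Then u_{r+1} = 10u_r − 24u_{r−1} = 10·(4^r − 6^r) − 24·(4^{r−1} − 6^{r−1}) = (10·4 − 24)4^{r−1} − (10·6 − 24)6^{r−1} = 16·4^{r−1} − 36·6^{r−1} = 4^{r+1} − 6^{r+1}.
So the formula holds for r+1, and by strong induction u_k = 4^k − 6^k for all k ≥ 1.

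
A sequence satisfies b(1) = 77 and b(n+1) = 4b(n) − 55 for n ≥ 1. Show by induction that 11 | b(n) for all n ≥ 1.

Base case: b(1) = 77 = 11·7, so 11 | b(1).
Assume 11 | b(m), so b(m) = 11t for some integer t.
Then b(m+1) = 4b(m) − 55 = 4·(11t) − 55 = 11(4t − 5), so 11 | b(m+1).
By induction, 11 | b(n) for all n ≥ 1.

11 | b(n)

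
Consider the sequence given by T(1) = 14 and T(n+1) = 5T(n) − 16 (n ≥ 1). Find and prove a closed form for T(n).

Claim: T(n) = 2·5^n + 4.

Base case: T(1) = 14, and 2·5^1 + 4 = 10 + 4 = 14.
Assume T(j) = 2·5^j + 4 for some j ≥ 1.
Then T(j+1) = 5T(j) − 16 = 5·(2·5^j + 4) − 16 = 10·5^j + 20 − 16 = 2·5^{j+1} + 4.
Hence T(n) = 2·5^n + 4 for every n ≥ 1, by induction.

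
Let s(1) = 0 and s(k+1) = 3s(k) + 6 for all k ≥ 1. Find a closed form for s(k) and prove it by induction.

Claim: s(k) = 3^k − 3.

Base case: s(1) = 0, and 3^1 − 3 = 3 − 3 = 0.
Assume s(r) = 3^r − 3 for some r ≥ 1.
Then s(r+1) = 3s(r) + 6 = 3·(3^r − 3) + 6 = 3^{r+1} − 9 + 6 = 3^{r+1} − 3.
Hence s(k) = 3^k − 3 for every k ≥ 1, by induction.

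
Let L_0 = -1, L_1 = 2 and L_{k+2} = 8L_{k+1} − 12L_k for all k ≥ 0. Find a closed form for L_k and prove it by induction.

Claim: L_k = 6^k − 2·2^k.

Base cases: L_0 = -1 and 6^0 − 2·2^0 = -1; L_1 = 2 and 6^1 − 2·2^1 = 2.
Assume L_j = 6^j − 2·2^j for all 0 ≤ j ≤ m, where m ≥ 1.
Then L_{m+1} = 8L_m − 12L_{m−1} = 8·(6^m − 2·2^m) − 12·(6^{m−1} − 2·2^{m−1}) = (8·6 − 12)6^{m−1} − 2·(8·2 − 12)2^{m−1} = 36·6^{m−1} − 8·2^{m−1} = 6^{m+1} − 2·2^{m+1}.
So the formula holds for m+1, and by strong induction L_k = 6^k − 2·2^k for all k ≥ 0.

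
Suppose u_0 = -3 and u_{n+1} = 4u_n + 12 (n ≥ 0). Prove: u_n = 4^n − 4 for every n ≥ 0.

Base case: u_0 = -3, and 4^0 − 4 = 1 − 4 = -3.
Assume u_r = 4^r − 4 for some r ≥ 0.
Then u_{r+1} = 4u_r + 12 = 4·(4^r − 4) + 12 = 4^{r+1} − 16 + 12 = 4^{r+1} − 4.
Hence u_n = 4^n − 4 for every n ≥ 0, by induction.

u_n = 4^n − 4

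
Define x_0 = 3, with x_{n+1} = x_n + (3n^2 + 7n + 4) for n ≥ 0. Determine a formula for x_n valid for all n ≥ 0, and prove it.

Claim: x_n = n^3 + 2n^2 + n + 3.

Base case: x_0 = 3, and 0^3 + 2·0^2 + 0 + 3 = 3.
Assume x_k = k^3 + 2k^2 + k + 3.
Then x_{k+1} = x_k + (3k^2 + 7k + 4) = (k^3 + 2k^2 + k + 3) + (3k^2 + 7k + 4) = k^3 + 5k^2 + 8k + 7,
and (k+1)^3 + 2·(k+1)^2 + (k+1) + 3 = k^3 + 5k^2 + 8k + 7.
Hence x_n = n^3 + 2n^2 + n + 3 for every n ≥ 0, by induction.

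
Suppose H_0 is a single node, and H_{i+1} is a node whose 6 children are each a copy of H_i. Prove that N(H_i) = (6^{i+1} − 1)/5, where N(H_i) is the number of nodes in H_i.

Base case: N(H_0) = 1, and (6^{0+1} − 1)/5 = 1.
Assume N(H_k) = (6^{k+1} − 1)/5.
Then N(H_{k+1}) = 1 + 6N(H_k) = 1 + 6·(6^{k+1} − 1)/5 = 1 + (6^{k+2} − 6)/5 = (5 + 6^{k+2} − 6)/5 = (6^{k+2} − 1)/5.
By induction, N(H_i) = (6^{i+1} − 1)/5 for all i ≥ 0.

N(H_i) = (6^{i+1} − 1)/5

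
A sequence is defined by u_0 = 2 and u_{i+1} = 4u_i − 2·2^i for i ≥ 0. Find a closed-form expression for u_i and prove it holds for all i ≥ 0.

Claim: u_i = 4^i + 2^i.

Base case: u_0 = 2, and 4^0 + 2^0 = 1 + 1 = 2.
Assume u_r = 4^r + 2^r for some r ≥ 0.
Then u_{r+1} = 4u_r − 2·2^r = 4·(4^r + 2^r) − 2·2^r = 4^{r+1} + 4·2^r − 2·2^r = 4^{r+1} + 2·2^r = 4^{r+1} + 2^{r+1}.
Hence u_i = 4^i + 2^i for every i ≥ 0, by induction.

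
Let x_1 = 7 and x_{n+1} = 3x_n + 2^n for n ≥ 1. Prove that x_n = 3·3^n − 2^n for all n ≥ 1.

Base case: x_1 = 7, and 3·3^1 − 2^1 = 9 − 2 = 7.
Assume x_r = 3·3^r − 2^r for some r ≥ 1.
Then x_{r+1} = 3x_r + 2^r = 3·(3·3^r − 2^r) + 2^r = 3·3^{r+1} − 3·2^r + 2^r = 3·3^{r+1} − 2·2^r = 3·3^{r+1} − 2^{r+1}.
This completes the inductive step, so x_n = 3·3^n − 2^n for all n ≥ 1.

x_n = 3·3^n − 2^n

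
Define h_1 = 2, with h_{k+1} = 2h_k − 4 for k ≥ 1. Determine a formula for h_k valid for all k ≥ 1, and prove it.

Claim: h_k = -2^k + 4.

Base case: h_1 = 2, and -2^1 + 4 = -2 + 4 = 2.
Assume h_j = -2^j + 4 for some j ≥ 1.
Then h_{j+1} = 2h_j − 4 = 2·(-2^j + 4) − 4 = -2^{j+1} + 8 − 4 = -2^{j+1} + 4.
This completes the inductive step, so h_k = -2^k + 4 for all k ≥ 1.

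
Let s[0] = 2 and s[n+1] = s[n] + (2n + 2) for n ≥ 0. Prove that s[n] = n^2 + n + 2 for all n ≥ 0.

Base case: s[0] = 2, and 0^2 + 0 + 2 = 2.
Assume s[j] = j^2 + j + 2.
Then s[j+1] = s[j] + (2j + 2) = (j^2 + j + 2) + (2j + 2) = j^2 + 3j + 4,
and (j+1)^2 + (j+1) + 2 = j^2 + 3j + 4.
Hence s[n] = n^2 + n + 2 for every n ≥ 0, by induction.

s[n] = n^2 + n + 2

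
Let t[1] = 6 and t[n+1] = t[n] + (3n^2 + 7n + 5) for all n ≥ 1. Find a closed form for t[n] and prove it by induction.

Claim: t[n] = n^3 + 2n^2 + 2n + 1.

Base case: t[1] = 6, and 1^3 + 2·1^2 + 2·1 + 1 = 6.
Assume t[r] = r^3 + 2r^2 + 2r + 1.
Then t[r+1] = t[r] + (3r^2 + 7r + 5) = (r^3 + 2r^2 + 2r + 1) + (3r^2 + 7r + 5) = r^3 + 5r^2 + 9r + 6,
and (r+1)^3 + 2·(r+1)^2 + 2·(r+1) + 1 = r^3 + 5r^2 + 9r + 6.
This completes the inductive step, so t[n] = n^3 + 2n^2 + 2n + 1 for all n ≥ 1.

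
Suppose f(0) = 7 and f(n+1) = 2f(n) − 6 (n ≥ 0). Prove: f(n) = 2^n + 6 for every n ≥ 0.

Base case: f(0) = 7, and 2^0 + 6 = 1 + 6 = 7.
Assume f(r) = 2^r + 6 for some r ≥ 0.
Then f(r+1) = 2f(r) − 6 = 2·(2^r + 6) − 6 = 2^{r+1} + 12 − 6 = 2^{r+1} + 6.
Hence f(n) = 2^n + 6 for every n ≥ 0, by induction.

f(n) = 2^n + 6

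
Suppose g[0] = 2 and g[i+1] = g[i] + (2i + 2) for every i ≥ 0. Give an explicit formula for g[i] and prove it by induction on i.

Claim: g[i] = i^2 + i + 2.

Base case: g[0] = 2, and 0^2 + 0 + 2 = 2.
Assume g[k] = k^2 + k + 2.
Then g[k+1] = g[k] + (2k + 2) = (k^2 + k + 2) + (2k + 2) = k^2 + 3k + 4,
and (k+1)^2 + (k+1) + 2 = k^2 + 3k + 4.
This completes the inductive step, so g[i] = i^2 + i + 2 for all i ≥ 0.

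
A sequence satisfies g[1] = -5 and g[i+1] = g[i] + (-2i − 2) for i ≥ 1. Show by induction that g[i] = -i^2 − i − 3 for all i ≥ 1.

Base case: g[1] = -5, and -1^2 − 1 − 3 = -5.
Assume g[k] = -k^2 − k − 3.
Then g[k+1] = g[k] + (-2k − 2) = (-k^2 − k − 3) + (-2k − 2) = -k^2 − 3k − 5,
and -(k+1)^2 − (k+1) − 3 = -k^2 − 3k − 5.
Hence g[i] = -i^2 − i − 3 for every i ≥ 1, by induction.

g[i] = -i^2 − i − 3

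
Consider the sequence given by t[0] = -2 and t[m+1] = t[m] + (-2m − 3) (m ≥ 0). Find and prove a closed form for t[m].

Claim: t[m] = -m^2 − 2m − 2.

Base case: t[0] = -2, and -0^2 − 2·0 − 2 = -2.
Assume t[k] = -k^2 − 2k − 2.
Then t[k+1] = t[k] + (-2k − 3) = (-k^2 − 2k − 2) + (-2k − 3) = -k^2 − 4k − 5,
and -(k+1)^2 − 2·(k+1) − 2 = -k^2 − 4k − 5.
Hence t[m] = -m^2 − 2m − 2 for every m ≥ 0, by induction.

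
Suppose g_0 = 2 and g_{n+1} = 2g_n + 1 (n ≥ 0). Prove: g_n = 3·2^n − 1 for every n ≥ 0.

Base case: g_0 = 2, and 3·2^0 − 1 = 3 − 1 = 2.
Assume g_m = 3·2^m − 1 for some m ≥ 0.
Then g_{m+1} = 2g_m + 1 = 2·(3·2^m − 1) + 1 = 6·2^m − 2 + 1 = 3·2^{m+1} − 1.
Hence g_n = 3·2^n − 1 for every n ≥ 0, by induction.

g_n = 3·2^n − 1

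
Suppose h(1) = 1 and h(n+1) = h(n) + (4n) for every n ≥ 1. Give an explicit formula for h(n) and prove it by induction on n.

Claim: h(n) = 2n^2 − 2n + 1.

Base case: h(1) = 1, and 2·1^2 − 2·1 + 1 = 1.
Assume h(j) = 2j^2 − 2j + 1.
Then h(j+1) = h(j) + (4j) = (2j^2 − 2j + 1) + (4j) = 2j^2 + 2j + 1,
and 2·(j+1)^2 − 2·(j+1) + 1 = 2j^2 + 2j + 1.
This completes the inductive step, so h(n) = 2n^2 − 2n + 1 for all n ≥ 1.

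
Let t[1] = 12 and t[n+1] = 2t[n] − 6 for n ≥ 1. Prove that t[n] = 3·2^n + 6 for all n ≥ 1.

Base case: t[1] = 12, and 3·2^1 + 6 = 6 + 6 = 12.
Assume t[r] = 3·2^r + 6 for some r ≥ 1.
Then t[r+1] = 2t[r] − 6 = 2·(3·2^r + 6) − 6 = 6·2^r + 12 − 6 = 3·2^{r+1} + 6.
By induction, t[n] = 3·2^n + 6 for all n ≥ 1.

t[n] = 3·2^n + 6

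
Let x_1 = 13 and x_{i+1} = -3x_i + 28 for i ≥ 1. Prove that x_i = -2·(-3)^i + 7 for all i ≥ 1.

Base case: x_1 = 13, and -2·(-3)^1 + 7 = 6 + 7 = 13.
Assume x_j = -2·(-3)^j + 7 for some j ≥ 1.
Then x_{j+1} = -3x_j + 28 = -3·(-2·(-3)^j + 7) + 28 = 6·(-3)^j − 21 + 28 = -2·(-3)^{j+1} + 7.
This completes the inductive step, so x_i = -2·(-3)^i + 7 for all i ≥ 1.

x_i = -2·(-3)^i + 7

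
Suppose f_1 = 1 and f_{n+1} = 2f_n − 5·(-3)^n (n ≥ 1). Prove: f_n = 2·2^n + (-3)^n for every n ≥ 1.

Base case: f_1 = 1, and 2·2^1 + (-3)^1 = 4 − 3 = 1.
Assume f_r = 2·2^r + (-3)^r for some r ≥ 1.
Then f_{r+1} = 2f_r − 5·(-3)^r = 2·(2·2^r + (-3)^r) − 5·(-3)^r = 2·2^{r+1} + 2·(-3)^r − 5·(-3)^r = 2·2^{r+1} − 3·(-3)^r = 2·2^{r+1} + (-3)^{r+1}.
Hence f_n = 2·2^n + (-3)^n for every n ≥ 1, by induction.

f_n = 2·2^n + (-3)^n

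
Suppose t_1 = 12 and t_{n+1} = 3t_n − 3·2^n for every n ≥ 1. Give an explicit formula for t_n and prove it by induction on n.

Claim: t_n = 2·3^n + 3·2^n.

Base case: t_1 = 12, and 2·3^1 + 3·2^1 = 6 + 6 = 12.
Assume t_j = 2·3^j + 3·2^j for some j ≥ 1.
Then t_{j+1} = 3t_j − 3·2^j = 3·(2·3^j + 3·2^j) − 3·2^j = 2·3^{j+1} + 9·2^j − 3·2^j = 2·3^{j+1} + 6·2^j = 2·3^{j+1} + 3·2^{j+1}.
Hence t_n = 2·3^n + 3·2^n for every n ≥ 1, by induction.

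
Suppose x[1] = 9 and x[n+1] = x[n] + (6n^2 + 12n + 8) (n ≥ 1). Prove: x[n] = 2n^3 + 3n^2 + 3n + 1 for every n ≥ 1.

Base case: x[1] = 9, and 2·1^3 + 3·1^2 + 3·1 + 1 = 9.
Assume x[r] = 2r^3 + 3r^2 + 3r + 1.
Then x[r+1] = x[r] + (6r^2 + 12r + 8) = (2r^3 + 3r^2 + 3r + 1) + (6r^2 + 12r + 8) = 2r^3 + 9r^2 + 15r + 9,
and 2·(r+1)^3 + 3·(r+1)^2 + 3·(r+1) + 1 = 2r^3 + 9r^2 + 15r + 9.
Hence x[n] = 2n^3 + 3n^2 + 3n + 1 for every n ≥ 1, by induction.

x[n] = 2n^3 + 3n^2 + 3n + 1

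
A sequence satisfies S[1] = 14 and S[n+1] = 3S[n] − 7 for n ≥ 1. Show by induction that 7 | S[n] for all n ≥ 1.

Base case: S[1] = 14 = 7·2, so 7 | S[1].
Assume 7 | S[j], so S[j] = 7t for some integer t.
Then S[j+1] = 3S[j] − 7 = 3·(7t) − 7 = 7(3t − 1), so 7 | S[j+1].
By induction, 7 | S[n] for all n ≥ 1.

7 | S[n]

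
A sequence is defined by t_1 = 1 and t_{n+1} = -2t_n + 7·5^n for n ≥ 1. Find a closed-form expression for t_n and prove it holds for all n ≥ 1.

Claim: t_n = 2·(-2)^n + 5^n.

Base case: t_1 = 1, and 2·(-2)^1 + 5^1 = -4 + 5 = 1.
Assume t_m = 2·(-2)^m + 5^m for some m ≥ 1.
Then t_{m+1} = -2t_m + 7·5^m = -2·(2·(-2)^m + 5^m) + 7·5^m = 2·(-2)^{m+1} − 2·5^m + 7·5^m = 2·(-2)^{m+1} + 5·5^m = 2·(-2)^{m+1} + 5^{m+1}.
So the formula holds for m+1, and by induction t_n = 2·(-2)^n + 5^n for all n ≥ 1.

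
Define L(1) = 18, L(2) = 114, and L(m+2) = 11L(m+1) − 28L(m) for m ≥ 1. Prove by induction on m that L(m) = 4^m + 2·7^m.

Base cases: L(1) = 18 and 4^1 + 2·7^1 = 18; L(2) = 114 and 4^2 + 2·7^2 = 114.
Assume L(j) = 4^j + 2·7^j for all 1 ≤ j ≤ k, where k ≥ 2.
Then L(k+1) = 11L(k) − 28L(k−1) = 11·(4^k + 2·7^k) − 28·(4^{k−1} + 2·7^{k−1}) = (11·4 − 28)4^{k−1} + 2·(11·7 − 28)7^{k−1} = 16·4^{k−1} + 98·7^{k−1} = 4^{k+1} + 2·7^{k+1}.
By strong induction, L(m) = 4^m + 2·7^m for all m ≥ 1.

L(m) = 4^m + 2·7^m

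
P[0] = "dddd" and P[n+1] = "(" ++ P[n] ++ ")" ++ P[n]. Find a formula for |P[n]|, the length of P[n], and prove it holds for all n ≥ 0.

Claim: |P[n]| = 6·2^n − 2.

Base case: |P[0]| = 4, and 6·2^0 − 2 = 4.
Assume |P[r]| = 6·2^r − 2.
Then |P[r+1]| = 1 + |P[r]| + 1 + |P[r]| = 2|P[r]| + 2 = 2(6·2^r − 2) + 2 = 6·2^{r+1} − 4 + 2 = 6·2^{r+1} − 2.
This completes the inductive step, so |P[n]| = 6·2^n − 2 for all n ≥ 0.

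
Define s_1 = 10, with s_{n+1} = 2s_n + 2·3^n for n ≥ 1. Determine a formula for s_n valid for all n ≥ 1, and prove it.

Claim: s_n = 2·2^n + 2·3^n.

Base case: s_1 = 10, and 2·2^1 + 2·3^1 = 4 + 6 = 10.
Assume s_k = 2·2^k + 2·3^k for some k ≥ 1.
Then s_{k+1} = 2s_k + 2·3^k = 2·(2·2^k + 2·3^k) + 2·3^k = 2·2^{k+1} + 4·3^k + 2·3^k = 2·2^{k+1} + 6·3^k = 2·2^{k+1} + 2·3^{k+1}.
By induction, s_n = 2·2^n + 2·3^n for all n ≥ 1.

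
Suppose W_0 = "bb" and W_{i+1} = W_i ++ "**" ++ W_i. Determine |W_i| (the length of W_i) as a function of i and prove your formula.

Claim: |W_i| = 2^{i+2} − 2.

Base case: |W_0| = 2, and 2^{0+2} − 2 = 2.
Assume |W_j| = 2^{j+2} − 2.
Then |W_{j+1}| = |W_j| + 2 + |W_j| = 2|W_j| + 2 = 2(2^{j+2} − 2) + 2 = 2^{j+3} − 4 + 2 = 2^{j+3} − 2.
By induction, |W_i| = 2^{i+2} − 2 for all i ≥ 0.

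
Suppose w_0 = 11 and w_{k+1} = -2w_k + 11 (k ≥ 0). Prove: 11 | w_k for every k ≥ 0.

Base case: w_0 = 11 = 11·1, so 11 | w_0.
Assume 11 | w_j, so w_j = 11t for some integer t.
Then w_{j+1} = -2w_j + 11 = -2·(11t) + 11 = 11(-2t + 1), so 11 | w_{j+1}.
This completes the inductive step, so 11 | w_k for all k ≥ 0.

11 | w_k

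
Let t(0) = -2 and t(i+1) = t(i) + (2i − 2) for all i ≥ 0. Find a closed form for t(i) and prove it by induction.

Claim: t(i) = i^2 − 3i − 2.

Base case: t(0) = -2, and 0^2 − 3·0 − 2 = -2.
Assume t(m) = m^2 − 3m − 2.
Then t(m+1) = t(m) + (2m − 2) = (m^2 − 3m − 2) + (2m − 2) = m^2 − m − 4,
and (m+1)^2 − 3·(m+1) − 2 = m^2 − m − 4.
This completes the inductive step, so t(i) = i^2 − 3i − 2 for all i ≥ 0.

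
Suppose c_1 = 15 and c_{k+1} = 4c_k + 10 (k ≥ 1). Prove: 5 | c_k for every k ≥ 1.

Base case: c_1 = 15 = 5·3, so 5 | c_1.
Assume 5 | c_r, so c_r = 5t for some integer t.
Then c_{r+1} = 4c_r + 10 = 4·(5t) + 10 = 5(4t + 2), so 5 | c_{r+1}.
By induction, 5 | c_k for all k ≥ 1.

5 | c_k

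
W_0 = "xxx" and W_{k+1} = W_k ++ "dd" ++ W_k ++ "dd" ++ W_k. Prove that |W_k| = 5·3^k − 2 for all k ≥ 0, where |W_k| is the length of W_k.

Base case: |W_0| = 3, and 5·3^0 − 2 = 3.
Assume |W_r| = 5·3^r − 2.
Then |W_{r+1}| = 3|W_r| + 4 = 3(5·3^r − 2) + 4 = 5·3^{r+1} − 6 + 4 = 5·3^{r+1} − 2.
This completes the inductive step, so |W_k| = 5·3^k − 2 for all k ≥ 0.

|W_k| = 5·3^k − 2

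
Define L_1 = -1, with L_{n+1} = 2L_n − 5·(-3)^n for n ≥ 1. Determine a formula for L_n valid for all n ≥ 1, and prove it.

Claim: L_n = 2^n + (-3)^n.

Base case: L_1 = -1, and 2^1 + (-3)^1 = 2 − 3 = -1.
Assume L_k = 2^k + (-3)^k for some k ≥ 1.
Then L_{k+1} = 2L_k − 5·(-3)^k = 2·(2^k + (-3)^k) − 5·(-3)^k = 2^{k+1} + 2·(-3)^k − 5·(-3)^k = 2^{k+1} − 3·(-3)^k = 2^{k+1} + (-3)^{k+1}.
By induction, L_n = 2^n + (-3)^n for all n ≥ 1.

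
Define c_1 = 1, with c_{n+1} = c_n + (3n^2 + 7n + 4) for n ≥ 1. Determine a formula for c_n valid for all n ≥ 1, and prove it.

Claim: c_n = n^3 + 2n^2 + n − 3.

Base case: c_1 = 1, and 1^3 + 2·1^2 + 1 − 3 = 1.
Assume c_m = m^3 + 2m^2 + m − 3.
Then c_{m+1} = c_m + (3m^2 + 7m + 4) = (m^3 + 2m^2 + m − 3) + (3m^2 + 7m + 4) = m^3 + 5m^2 + 8m + 1,
and (m+1)^3 + 2·(m+1)^2 + (m+1) − 3 = m^3 + 5m^2 + 8m + 1.
Hence c_n = n^3 + 2n^2 + n − 3 for every n ≥ 1, by induction.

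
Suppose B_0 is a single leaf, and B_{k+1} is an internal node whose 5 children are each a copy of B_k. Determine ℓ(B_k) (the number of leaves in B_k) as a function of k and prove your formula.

Claim: ℓ(B_k) = 5^k.

Base case: ℓ(B_0) = 1, and 5^0 = 1.
Assume ℓ(B_r) = 5^r.
Then ℓ(B_{r+1}) = 5·ℓ(B_r) = 5·5^r = 5^{r+1}.
By induction, ℓ(B_k) = 5^k for all k ≥ 0.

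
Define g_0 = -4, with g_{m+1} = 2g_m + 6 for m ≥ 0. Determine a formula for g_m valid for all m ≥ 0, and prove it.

Claim: g_m = 2^{m+1} − 6.

Base case: g_0 = -4, and 2^{0+1} − 6 = 2 − 6 = -4.
Assume g_k = 2^{k+1} − 6 for some k ≥ 0.
Then g_{k+1} = 2g_k + 6 = 2·(2^{k+1} − 6) + 6 = 2^{k+2} − 12 + 6 = 2^{k+2} − 6.
By induction, g_m = 2^{m+1} − 6 for all m ≥ 0.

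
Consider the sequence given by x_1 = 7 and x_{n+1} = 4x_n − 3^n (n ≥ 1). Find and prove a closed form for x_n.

Claim: x_n = 4^n + 3^n.

Base case: x_1 = 7, and 4^1 + 3^1 = 4 + 3 = 7.
Assume x_j = 4^j + 3^j for some j ≥ 1.
Then x_{j+1} = 4x_j − 3^j = 4·(4^j + 3^j) − 3^j = 4^{j+1} + 4·3^j − 3^j = 4^{j+1} + 3·3^j = 4^{j+1} + 3^{j+1}.
So the formula holds for j+1, and by induction x_n = 4^n + 3^n for all n ≥ 1.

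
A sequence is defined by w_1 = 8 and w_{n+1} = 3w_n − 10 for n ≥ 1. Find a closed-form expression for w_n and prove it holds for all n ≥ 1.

Claim: w_n = 3^n + 5.

Base case: w_1 = 8, and 3^1 + 5 = 3 + 5 = 8.
Assume w_k = 3^k + 5 for some k ≥ 1.
Then w_{k+1} = 3w_k − 10 = 3·(3^k + 5) − 10 = 3^{k+1} + 15 − 10 = 3^{k+1} + 5.
Hence w_n = 3^n + 5 for every n ≥ 1, by induction.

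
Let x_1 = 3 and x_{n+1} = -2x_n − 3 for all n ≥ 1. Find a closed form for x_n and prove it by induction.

Claim: x_n = -2·(-2)^n − 1.

Base case: x_1 = 3, and -2·(-2)^1 − 1 = 4 − 1 = 3.
Assume x_r = -2·(-2)^r − 1 for some r ≥ 1.
Then x_{r+1} = -2x_r − 3 = -2·(-2·(-2)^r − 1) − 3 = 4·(-2)^r + 2 − 3 = -2·(-2)^{r+1} − 1.
Hence x_n = -2·(-2)^n − 1 for every n ≥ 1, by induction.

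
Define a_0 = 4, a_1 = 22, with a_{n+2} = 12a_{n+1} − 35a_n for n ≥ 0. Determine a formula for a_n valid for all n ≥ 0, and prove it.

Claim: a_n = 3·5^n + 7^n.

Base cases: a_0 = 4 and 3·5^0 + 7^0 = 4; a_1 = 22 and 3·5^1 + 7^1 = 22.
Assume a_j = 3·5^j + 7^j for all 0 ≤ j ≤ m, where m ≥ 1.
Then a_{m+1} = 12a_m − 35a_{m−1} = 12·(3·5^m + 7^m) − 35·(3·5^{m−1} + 7^{m−1}) = 3·(12·5 − 35)5^{m−1} + (12·7 − 35)7^{m−1} = 75·5^{m−1} + 49·7^{m−1} = 3·5^{m+1} + 7^{m+1}.
Hence a_n = 3·5^n + 7^n for every n ≥ 0, by strong induction.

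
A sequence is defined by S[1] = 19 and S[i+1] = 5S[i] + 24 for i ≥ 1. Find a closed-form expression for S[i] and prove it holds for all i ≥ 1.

Claim: S[i] = 5^{i+1} − 6.

Base case: S[1] = 19, and 5^{1+1} − 6 = 25 − 6 = 19.
Assume S[r] = 5^{r+1} − 6 for some r ≥ 1.
Then S[r+1] = 5S[r] + 24 = 5·(5^{r+1} − 6) + 24 = 5^{r+2} − 30 + 24 = 5^{r+2} − 6.
By induction, S[i] = 5^{i+1} − 6 for all i ≥ 1.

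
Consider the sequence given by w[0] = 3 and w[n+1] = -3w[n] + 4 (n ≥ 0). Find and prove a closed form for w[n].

Claim: w[n] = 2·(-3)^n + 1.

Base case: w[0] = 3, and 2·(-3)^0 + 1 = 2 + 1 = 3.
Assume w[m] = 2·(-3)^m + 1 for some m ≥ 0.
Then w[m+1] = -3w[m] + 4 = -3·(2·(-3)^m + 1) + 4 = -6·(-3)^m − 3 + 4 = 2·(-3)^{m+1} + 1.
By induction, w[n] = 2·(-3)^n + 1 for all n ≥ 0.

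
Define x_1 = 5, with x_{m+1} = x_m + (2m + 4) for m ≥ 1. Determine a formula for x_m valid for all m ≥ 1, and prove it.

Claim: x_m = m^2 + 3m + 1.

Base case: x_1 = 5, and 1^2 + 3·1 + 1 = 5.
Assume x_j = j^2 + 3j + 1.
Then x_{j+1} = x_j + (2j + 4) = (j^2 + 3j + 1) + (2j + 4) = j^2 + 5j + 5,
and (j+1)^2 + 3·(j+1) + 1 = j^2 + 5j + 5.
By induction, x_m = m^2 + 3m + 1 for all m ≥ 1.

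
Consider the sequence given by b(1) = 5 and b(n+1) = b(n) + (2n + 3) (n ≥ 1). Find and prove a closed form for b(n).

Claim: b(n) = n^2 + 2n + 2.

Base case: b(1) = 5, and 1^2 + 2·1 + 2 = 5.
Assume b(j) = j^2 + 2j + 2.
Then b(j+1) = b(j) + (2j + 3) = (j^2 + 2j + 2) + (2j + 3) = j^2 + 4j + 5,
and (j+1)^2 + 2·(j+1) + 2 = j^2 + 4j + 5.
By induction, b(n) = n^2 + 2n + 2 for all n ≥ 1.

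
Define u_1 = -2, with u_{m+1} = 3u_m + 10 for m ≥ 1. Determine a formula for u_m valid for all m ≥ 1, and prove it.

Claim: u_m = 3^m − 5.

Base case: u_1 = -2, and 3^1 − 5 = 3 − 5 = -2.
Assume u_r = 3^r − 5 for some r ≥ 1.
Then u_{r+1} = 3u_r + 10 = 3·(3^r − 5) + 10 = 3^{r+1} − 15 + 10 = 3^{r+1} − 5.
This completes the inductive step, so u_m = 3^m − 5 for all m ≥ 1.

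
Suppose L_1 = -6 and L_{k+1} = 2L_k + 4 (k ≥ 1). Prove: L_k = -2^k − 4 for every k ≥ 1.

Base case: L_1 = -6, and -2^1 − 4 = -2 − 4 = -6.
Assume L_m = -2^m − 4 for some m ≥ 1.
Then L_{m+1} = 2L_m + 4 = 2·(-2^m − 4) + 4 = -2^{m+1} − 8 + 4 = -2^{m+1} − 4.
This completes the inductive step, so L_k = -2^k − 4 for all k ≥ 1.

L_k = -2^k − 4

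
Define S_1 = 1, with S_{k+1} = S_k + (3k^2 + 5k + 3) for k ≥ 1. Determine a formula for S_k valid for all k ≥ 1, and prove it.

Claim: S_k = k^3 + k^2 + k − 2.

Base case: S_1 = 1, and 1^3 + 1^2 + 1 − 2 = 1.
Assume S_j = j^3 + j^2 + j − 2.
Then S_{j+1} = S_j + (3j^2 + 5j + 3) = (j^3 + j^2 + j − 2) + (3j^2 + 5j + 3) = j^3 + 4j^2 + 6j + 1,
and (j+1)^3 + (j+1)^2 + (j+1) − 2 = j^3 + 4j^2 + 6j + 1.
Hence S_k = k^3 + k^2 + k − 2 for every k ≥ 1, by induction.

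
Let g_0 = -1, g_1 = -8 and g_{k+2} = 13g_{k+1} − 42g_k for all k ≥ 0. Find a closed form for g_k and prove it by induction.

Claim: g_k = 6^k − 2·7^k.

Base cases: g_0 = -1 and 6^0 − 2·7^0 = -1; g_1 = -8 and 6^1 − 2·7^1 = -8.
Assume g_j = 6^j − 2·7^j for all 0 ≤ j ≤ m, where m ≥ 1.
Then g_{m+1} = 13g_m − 42g_{m−1} = 13·(6^m − 2·7^m) − 42·(6^{m−1} − 2·7^{m−1}) = (13·6 − 42)6^{m−1} − 2·(13·7 − 42)7^{m−1} = 36·6^{m−1} − 98·7^{m−1} = 6^{m+1} − 2·7^{m+1}.
Hence g_k = 6^k − 2·7^k for every k ≥ 0, by strong induction.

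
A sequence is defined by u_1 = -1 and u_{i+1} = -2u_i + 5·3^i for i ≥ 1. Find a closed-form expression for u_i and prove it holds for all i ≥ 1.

Claim: u_i = 2·(-2)^i + 3^i.

Base case: u_1 = -1, and 2·(-2)^1 + 3^1 = -4 + 3 = -1.
Assume u_r = 2·(-2)^r + 3^r for some r ≥ 1.
Then u_{r+1} = -2u_r + 5·3^r = -2·(2·(-2)^r + 3^r) + 5·3^r = 2·(-2)^{r+1} − 2·3^r + 5·3^r = 2·(-2)^{r+1} + 3·3^r = 2·(-2)^{r+1} + 3^{r+1}.
So the formula holds for r+1, and by induction u_i = 2·(-2)^i + 3^i for all i ≥ 1.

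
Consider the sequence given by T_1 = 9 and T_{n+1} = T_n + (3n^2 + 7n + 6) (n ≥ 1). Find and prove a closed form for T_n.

Claim: T_n = n^3 + 2n^2 + 3n + 3.

Base case: T_1 = 9, and 1^3 + 2·1^2 + 3·1 + 3 = 9.
Assume T_j = j^3 + 2j^2 + 3j + 3.
Then T_{j+1} = T_j + (3j^2 + 7j + 6) = (j^3 + 2j^2 + 3j + 3) + (3j^2 + 7j + 6) = j^3 + 5j^2 + 10j + 9,
and (j+1)^3 + 2·(j+1)^2 + 3·(j+1) + 3 = j^3 + 5j^2 + 10j + 9.
This completes the inductive step, so T_n = n^3 + 2n^2 + 3n + 3 for all n ≥ 1.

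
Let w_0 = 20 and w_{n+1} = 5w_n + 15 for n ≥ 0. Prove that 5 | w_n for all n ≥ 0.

Base case: w_0 = 20 = 5·4, so 5 | w_0.
Assume 5 | w_r, so w_r = 5t for some integer t.
Then w_{r+1} = 5w_r + 15 = 5·(5t) + 15 = 5(5t + 3), so 5 | w_{r+1}.
Hence 5 | w_n for every n ≥ 0, by induction.

5 | w_n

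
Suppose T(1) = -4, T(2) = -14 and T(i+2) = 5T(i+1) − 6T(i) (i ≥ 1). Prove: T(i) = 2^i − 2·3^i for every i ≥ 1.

Base cases: T(1) = -4 and 2^1 − 2·3^1 = -4; T(2) = -14 and 2^2 − 2·3^2 = -14.
Assume T(j) = 2^j − 2·3^j for all 1 ≤ j ≤ r, where r ≥ 2.
Then T(r+1) = 5T(r) − 6T(r−1) = 5·(2^r − 2·3^r) − 6·(2^{r−1} − 2·3^{r−1}) = (5·2 − 6)2^{r−1} − 2·(5·3 − 6)3^{r−1} = 4·2^{r−1} − 18·3^{r−1} = 2^{r+1} − 2·3^{r+1}.
So the formula holds for r+1, and by strong induction T(i) = 2^i − 2·3^i for all i ≥ 1.

T(i) = 2^i − 2·3^i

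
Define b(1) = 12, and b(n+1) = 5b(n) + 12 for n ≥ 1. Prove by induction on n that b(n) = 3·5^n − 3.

Base case: b(1) = 12, and 3·5^1 − 3 = 15 − 3 = 12.
Assume b(r) = 3·5^r − 3 for some r ≥ 1.
Then b(r+1) = 5b(r) + 12 = 5·(3·5^r − 3) + 12 = 15·5^r − 15 + 12 = 3·5^{r+1} − 3.
This completes the inductive step, so b(n) = 3·5^n − 3 for all n ≥ 1.

b(n) = 3·5^n − 3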